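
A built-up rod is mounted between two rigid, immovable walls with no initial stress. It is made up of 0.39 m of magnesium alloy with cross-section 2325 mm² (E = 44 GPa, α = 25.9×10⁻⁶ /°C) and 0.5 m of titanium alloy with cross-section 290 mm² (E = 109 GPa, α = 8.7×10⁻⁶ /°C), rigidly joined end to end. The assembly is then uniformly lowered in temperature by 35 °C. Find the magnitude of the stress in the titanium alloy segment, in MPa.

σ ≈ 88.8 MPa (tensile)

Free thermal contraction of the whole bar: Σ αᵢΔT Lᵢ = 25.9×10⁻⁶×35×390 + 8.7×10⁻⁶×35×500 = 0.5058 mm.
The walls prevent any net length change, so an axial force P (same in every segment) develops. Compatibility: P · Σ Lᵢ/(AᵢEᵢ) = δ_free.
Σ Lᵢ/(AᵢEᵢ) = 390/(2325×44×10³) + 500/(290×109×10³) = 1.963×10⁻⁵ mm/N.
So P = 0.5058 / 1.963×10⁻⁵ = 25.77 kN, tensile.
σ_{titanium alloy} = P / A = 25770 / 290 = 88.85 MPa.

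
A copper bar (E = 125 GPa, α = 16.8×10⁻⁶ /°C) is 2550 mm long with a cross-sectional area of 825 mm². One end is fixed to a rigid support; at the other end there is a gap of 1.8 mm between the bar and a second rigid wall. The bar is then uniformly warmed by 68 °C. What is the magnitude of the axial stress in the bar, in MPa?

If the wall were absent the bar would grow by αΔT L = 16.8×10⁻⁶ × 68 × 2550 = 2.913 mm.
After closing the 1.8 mm clearance, 2.913 − 1.8 = 1.113 mm of expansion remains to be suppressed by the wall.
That suppressed elongation corresponds to σ = E·Δ/L = 125×10³ × 1.113/2550 = 54.56 MPa.

σ ≈ 54.6 MPa (compressive)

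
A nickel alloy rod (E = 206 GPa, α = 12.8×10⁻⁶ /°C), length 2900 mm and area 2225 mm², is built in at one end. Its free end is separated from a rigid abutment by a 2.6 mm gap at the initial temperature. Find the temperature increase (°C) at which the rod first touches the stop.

The gap closes when αΔT L = 2.6 mm, since the rod is still unstressed at that instant.
So ΔT = g/(αL) = 2.6/(12.8×10⁻⁶ × 2900) = 70.04 °C.

ΔT ≈ 70 °C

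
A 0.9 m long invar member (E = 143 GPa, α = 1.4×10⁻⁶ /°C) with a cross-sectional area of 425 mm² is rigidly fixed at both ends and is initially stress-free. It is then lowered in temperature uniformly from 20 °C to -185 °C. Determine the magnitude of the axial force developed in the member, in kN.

With zero net strain, σ = E·αΔT = 143 GPa × 1.4×10⁻⁶ × 205 = 41.04 MPa.
Then P = σA = 41.04 × 425 mm² = 17.44 kN, tensile.

P ≈ 17.4 kN (tensile)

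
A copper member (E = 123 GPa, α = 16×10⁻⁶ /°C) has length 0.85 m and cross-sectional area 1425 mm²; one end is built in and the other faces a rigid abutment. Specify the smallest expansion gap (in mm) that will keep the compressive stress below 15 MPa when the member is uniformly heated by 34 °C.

With no wall the member would lengthen by αΔT L = 16×10⁻⁶ × 34 × 850 = 0.4624 mm.
A stress of 15 MPa corresponds to the wall pushing the member back by σL/E = 15×850/(123×10³) = 0.1037 mm.
The gap must absorb the remainder: g_min = 0.4624 − 0.1037 = 0.3587 mm.

g ≈ 0.359 mm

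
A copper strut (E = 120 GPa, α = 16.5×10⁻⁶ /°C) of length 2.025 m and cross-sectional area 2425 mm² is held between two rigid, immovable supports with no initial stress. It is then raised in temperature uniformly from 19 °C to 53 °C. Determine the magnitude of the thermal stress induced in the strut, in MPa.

σ ≈ 67.3 MPa (compressive)

Because both ends are immovable the net strain is zero, and the suppressed thermal strain is αΔT = 16.5×10⁻⁶ × 34 = 561×10⁻⁶.
Hence σ = E·αΔT = 120×10³ × 561×10⁻⁶ = 67.32 MPa, compressive.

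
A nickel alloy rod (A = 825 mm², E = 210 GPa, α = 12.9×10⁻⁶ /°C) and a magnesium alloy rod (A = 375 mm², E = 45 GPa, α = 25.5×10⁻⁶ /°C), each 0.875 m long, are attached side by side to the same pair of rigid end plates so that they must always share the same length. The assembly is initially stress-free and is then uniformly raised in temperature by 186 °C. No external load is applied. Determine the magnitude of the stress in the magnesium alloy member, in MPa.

σ ≈ 96.1 MPa (compressive)

Both members must finish at the same length. With the larger α, the magnesium alloy tends to over-expand; the plates restrain it, putting the magnesium alloy in compression and the nickel alloy in tension. With no external load the two internal forces are equal and opposite, magnitude P.
Equating the net (thermal + elastic) strains gives |α₁ − α₂|·ΔT = P·[1/(A₁E₁) + 1/(A₂E₂)].
|α₁ − α₂|·ΔT = 12.6×10⁻⁶ × 186 = 0.002344.
1/(A₁E₁) + 1/(A₂E₂) = 1/(825×210×10³) + 1/(375×45×10³) = 6.503×10⁻⁸ N⁻¹.
P = 0.002344 / 6.503×10⁻⁸ = 36040 N = 36.04 kN.
σ_{magnesium alloy} = P/A₂ = 36040/375 = 96.1 MPa, compressive.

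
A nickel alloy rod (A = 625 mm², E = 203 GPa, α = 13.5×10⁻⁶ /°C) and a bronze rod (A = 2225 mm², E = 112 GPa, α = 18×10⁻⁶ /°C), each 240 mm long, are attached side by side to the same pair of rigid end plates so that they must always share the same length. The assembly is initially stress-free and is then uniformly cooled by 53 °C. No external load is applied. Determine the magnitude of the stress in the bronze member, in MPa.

Equilibrium of a rigid end plate with no external load gives equal and opposite internal forces ±P in the two members. Since α_{bronze} > α_{nickel alloy}, cooling drives the bronze into tension and the nickel alloy into compression.
Setting the final lengths equal and cancelling L: (α₁ − α₂)ΔT = P/(A₁E₁) + P/(A₂E₂).
|α₁ − α₂|·ΔT = 4.5×10⁻⁶ × 53 = 0.0002385.
1/(A₁E₁) + 1/(A₂E₂) = 1/(625×203×10³) + 1/(2225×112×10³) = 1.189×10⁻⁸ N⁻¹.
P = 0.0002385 / 1.189×10⁻⁸ = 20050 N = 20.05 kN.
σ_{bronze} = P/A₂ = 20050/2225 = 9.012 MPa, tensile.

σ ≈ 9.01 MPa (tensile)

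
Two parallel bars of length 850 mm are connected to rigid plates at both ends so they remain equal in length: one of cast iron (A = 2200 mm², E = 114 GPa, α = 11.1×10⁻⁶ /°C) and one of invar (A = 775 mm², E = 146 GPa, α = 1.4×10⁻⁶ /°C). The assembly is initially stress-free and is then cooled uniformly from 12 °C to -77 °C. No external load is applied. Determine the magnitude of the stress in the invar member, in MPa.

Both members must finish at the same length. With the larger α, the cast iron tends to over-contract; the plates restrain it, putting the cast iron in tension and the invar in compression. With no external load the two internal forces are equal and opposite, magnitude P.
Equating the net (thermal + elastic) strains gives |α₁ − α₂|·ΔT = P·[1/(A₁E₁) + 1/(A₂E₂)].
|α₁ − α₂|·ΔT = 9.7×10⁻⁶ × 89 = 0.0008633.
1/(A₁E₁) + 1/(A₂E₂) = 1/(2200×114×10³) + 1/(775×146×10³) = 1.283×10⁻⁸ N⁻¹.
So P = 0.0008633 / 1.283×10⁻⁸ = 67.31 kN.
σ_{invar} = P/A₂ = 67310/775 = 86.86 MPa, compressive.

σ ≈ 86.9 MPa (compressive)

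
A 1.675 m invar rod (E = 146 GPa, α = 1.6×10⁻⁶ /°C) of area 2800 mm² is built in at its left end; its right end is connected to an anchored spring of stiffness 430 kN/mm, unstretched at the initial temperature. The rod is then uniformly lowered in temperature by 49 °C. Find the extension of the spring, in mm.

δ ≈ 0.0475 mm

Free thermal contraction: δ_free = αΔT L = 1.6×10⁻⁶ × 49 × 1675 = 0.1313 mm.
With a force P in the spring, the elastic change of the rod is PL/(AE) and that of the spring is P/k; compatibility requires their sum to equal δ_free.
So P = δ_free / [L/(AE) + 1/k] = 0.1313 / [ 1675/(2800×146×10³) + 1/(430×10³) ].
P = 0.1313 / 6.423×10⁻⁶ = 20450 N.
Spring extension = P/k = 20450/(430×10³) = 0.04755 mm.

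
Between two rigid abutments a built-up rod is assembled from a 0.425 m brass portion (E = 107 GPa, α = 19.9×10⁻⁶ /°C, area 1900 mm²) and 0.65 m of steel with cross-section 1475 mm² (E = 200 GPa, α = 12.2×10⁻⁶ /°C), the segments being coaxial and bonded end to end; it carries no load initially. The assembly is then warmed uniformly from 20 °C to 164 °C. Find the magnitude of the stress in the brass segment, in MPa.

If the supports were absent, the total length change would be Σ αᵢΔT Lᵢ = 19.9×10⁻⁶×144×425 + 12.2×10⁻⁶×144×650 = 2.36 mm.
The rigid supports impose zero overall length change; the single axial force P common to all segments must satisfy P Σ Lᵢ/(AᵢEᵢ) = δ_free.
The series flexibility is Σ Lᵢ/(AᵢEᵢ) = 425/(1900×107×10³) + 650/(1475×200×10³) = 4.294×10⁻⁶ mm/N.
So P = 2.36 / 4.294×10⁻⁶ = 549.6 kN, compressive.
σ_{brass} = P / A = 549600 / 1900 = 289.2 MPa.

σ ≈ 289 MPa (compressive)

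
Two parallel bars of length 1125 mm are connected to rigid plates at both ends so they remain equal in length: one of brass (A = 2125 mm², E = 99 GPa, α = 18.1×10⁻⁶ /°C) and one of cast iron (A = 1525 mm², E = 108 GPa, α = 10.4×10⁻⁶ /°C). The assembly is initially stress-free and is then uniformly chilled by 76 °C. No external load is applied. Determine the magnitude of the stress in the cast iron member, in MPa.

σ ≈ 35.4 MPa (compressive)

The brass has the larger α, so on cooling it would change length more than the cast iron if both were free. The rigid plates force a common final length, so the brass is put into tension and the cast iron into compression, with equal and opposite forces P (no external load).
Compatibility of the two members (thermal + elastic change equal): (α₁ − α₂)ΔT = P·[1/(A₁E₁) + 1/(A₂E₂)].
|α₁ − α₂|·ΔT = 7.7×10⁻⁶ × 76 = 0.0005852.
1/(A₁E₁) + 1/(A₂E₂) = 1/(2125×99×10³) + 1/(1525×108×10³) = 1.083×10⁻⁸ N⁻¹.
So P = 0.0005852 / 1.083×10⁻⁸ = 54.06 kN.
σ_{cast iron} = P/A₂ = 54060/1525 = 35.45 MPa, compressive.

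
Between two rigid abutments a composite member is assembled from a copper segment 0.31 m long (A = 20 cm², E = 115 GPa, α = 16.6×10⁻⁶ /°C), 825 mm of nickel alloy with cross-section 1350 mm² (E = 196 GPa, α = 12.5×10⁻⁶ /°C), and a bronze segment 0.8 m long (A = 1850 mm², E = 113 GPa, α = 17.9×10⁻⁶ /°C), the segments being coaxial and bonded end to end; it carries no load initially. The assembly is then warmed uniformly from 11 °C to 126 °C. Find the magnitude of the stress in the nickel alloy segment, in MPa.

With the walls removed the bar would change length by δ_free = Σ αᵢΔT Lᵢ = 16.6×10⁻⁶×115×310 + 12.5×10⁻⁶×115×825 + 17.9×10⁻⁶×115×800 = 3.425 mm.
The walls prevent any net length change, so an axial force P (same in every segment) develops. Compatibility: P · Σ Lᵢ/(AᵢEᵢ) = δ_free.
Σ Lᵢ/(AᵢEᵢ) = 310/(2000×115×10³) + 825/(1350×196×10³) + 800/(1850×113×10³) = 8.293×10⁻⁶ mm/N.
P = 3.425 / 8.293×10⁻⁶ = 413000 N = 413 kN, compressive.
σ_{nickel alloy} = P / A = 413000 / 1350 = 305.9 MPa.

σ ≈ 306 MPa (compressive)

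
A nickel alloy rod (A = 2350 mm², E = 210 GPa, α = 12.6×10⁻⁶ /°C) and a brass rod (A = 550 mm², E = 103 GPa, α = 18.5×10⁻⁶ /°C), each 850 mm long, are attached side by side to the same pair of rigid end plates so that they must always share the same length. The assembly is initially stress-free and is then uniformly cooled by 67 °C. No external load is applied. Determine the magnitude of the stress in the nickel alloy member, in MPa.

Equilibrium of a rigid end plate with no external load gives equal and opposite internal forces ±P in the two members. Since α_{brass} > α_{nickel alloy}, cooling drives the brass into tension and the nickel alloy into compression.
Setting the final lengths equal and cancelling L: (α₁ − α₂)ΔT = P/(A₁E₁) + P/(A₂E₂).
|α₁ − α₂|·ΔT = 5.9×10⁻⁶ × 67 = 0.0003953.
1/(A₁E₁) + 1/(A₂E₂) = 1/(2350×210×10³) + 1/(550×103×10³) = 1.968×10⁻⁸ N⁻¹.
P = 0.0003953 / 1.968×10⁻⁸ = 20090 N = 20.09 kN.
σ_{nickel alloy} = P/A₁ = 20090/2350 = 8.548 MPa, compressive.

σ ≈ 8.55 MPa (compressive)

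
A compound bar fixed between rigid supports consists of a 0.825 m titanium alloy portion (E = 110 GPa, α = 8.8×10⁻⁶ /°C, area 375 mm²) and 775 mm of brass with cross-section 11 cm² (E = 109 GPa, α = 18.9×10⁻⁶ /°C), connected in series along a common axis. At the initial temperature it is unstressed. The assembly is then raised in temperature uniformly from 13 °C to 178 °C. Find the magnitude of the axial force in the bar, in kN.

With the walls removed the bar would change length by δ_free = Σ αᵢΔT Lᵢ = 8.8×10⁻⁶×165×825 + 18.9×10⁻⁶×165×775 = 3.615 mm.
Since the ends are fixed, an axial force P builds up, equal in every segment, with P · Σ Lᵢ/(AᵢEᵢ) = δ_free.
The series flexibility is Σ Lᵢ/(AᵢEᵢ) = 825/(375×110×10³) + 775/(1100×109×10³) = 2.646×10⁻⁵ mm/N.
So P = 3.615 / 2.646×10⁻⁵ = 136.6 kN, compressive.

P ≈ 137 kN (compressive)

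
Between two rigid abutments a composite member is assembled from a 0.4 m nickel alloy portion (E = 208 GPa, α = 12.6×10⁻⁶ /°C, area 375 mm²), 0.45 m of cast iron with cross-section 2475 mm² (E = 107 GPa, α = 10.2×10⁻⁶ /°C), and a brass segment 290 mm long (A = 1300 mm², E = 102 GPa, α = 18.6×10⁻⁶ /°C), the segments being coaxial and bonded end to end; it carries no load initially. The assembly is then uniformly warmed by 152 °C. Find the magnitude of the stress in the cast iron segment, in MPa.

With the walls removed the bar would change length by δ_free = Σ αᵢΔT Lᵢ = 12.6×10⁻⁶×152×400 + 10.2×10⁻⁶×152×450 + 18.6×10⁻⁶×152×290 = 2.284 mm.
Since the ends are fixed, an axial force P builds up, equal in every segment, with P · Σ Lᵢ/(AᵢEᵢ) = δ_free.
Σ Lᵢ/(AᵢEᵢ) = 400/(375×208×10³) + 450/(2475×107×10³) + 290/(1300×102×10³) = 9.014×10⁻⁶ mm/N.
So P = 2.284 / 9.014×10⁻⁶ = 253.3 kN, compressive.
σ_{cast iron} = P / A = 253300 / 2475 = 102.4 MPa.

σ ≈ 102 MPa (compressive)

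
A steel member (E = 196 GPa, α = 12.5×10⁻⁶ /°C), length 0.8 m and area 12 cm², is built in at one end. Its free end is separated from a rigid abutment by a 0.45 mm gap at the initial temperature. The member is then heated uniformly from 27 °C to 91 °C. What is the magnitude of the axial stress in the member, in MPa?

σ ≈ 46.5 MPa (compressive)

If the wall were absent the member would grow by αΔT L = 12.5×10⁻⁶ × 64 × 800 = 0.64 mm.
The gap closes (δ_free > 0.45 mm) and the wall then resists a further 0.64 − 0.45 = 0.19 mm of expansion.
Compatibility: PL/(AE) = 0.19 mm, so σ = P/A = E × (0.19/800) = 46.55 MPa.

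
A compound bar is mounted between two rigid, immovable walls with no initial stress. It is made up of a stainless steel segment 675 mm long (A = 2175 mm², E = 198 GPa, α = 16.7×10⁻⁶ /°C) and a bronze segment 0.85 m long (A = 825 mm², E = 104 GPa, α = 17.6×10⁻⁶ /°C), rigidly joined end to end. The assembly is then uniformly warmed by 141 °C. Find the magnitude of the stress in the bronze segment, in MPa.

σ ≈ 391 MPa (compressive)

With the walls removed the bar would change length by δ_free = Σ αᵢΔT Lᵢ = 16.7×10⁻⁶×141×675 + 17.6×10⁻⁶×141×850 = 3.699 mm.
The rigid supports impose zero overall length change; the single axial force P common to all segments must satisfy P Σ Lᵢ/(AᵢEᵢ) = δ_free.
The series flexibility is Σ Lᵢ/(AᵢEᵢ) = 675/(2175×198×10³) + 850/(825×104×10³) = 1.147×10⁻⁵ mm/N.
Hence P = δ_free / Σ(L/AE) = 3.699/1.147×10⁻⁵ = 322.4 kN (compressive).
σ_{bronze} = P / A = 322400 / 825 = 390.7 MPa.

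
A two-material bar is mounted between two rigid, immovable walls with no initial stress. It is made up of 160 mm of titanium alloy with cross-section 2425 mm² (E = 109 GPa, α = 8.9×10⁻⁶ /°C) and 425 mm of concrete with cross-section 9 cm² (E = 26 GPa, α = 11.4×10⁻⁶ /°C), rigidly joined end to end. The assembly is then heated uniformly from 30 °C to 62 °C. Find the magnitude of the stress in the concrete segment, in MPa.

σ ≈ 11.9 MPa (compressive)

If the supports were absent, the total length change would be Σ αᵢΔT Lᵢ = 8.9×10⁻⁶×32×160 + 11.4×10⁻⁶×32×425 = 0.2006 mm.
The walls prevent any net length change, so an axial force P (same in every segment) develops. Compatibility: P · Σ Lᵢ/(AᵢEᵢ) = δ_free.
Σ Lᵢ/(AᵢEᵢ) = 160/(2425×109×10³) + 425/(900×26×10³) = 1.877×10⁻⁵ mm/N.
Hence P = δ_free / Σ(L/AE) = 0.2006/1.877×10⁻⁵ = 10.69 kN (compressive).
σ_{concrete} = P / A = 10690 / 900 = 11.88 MPa.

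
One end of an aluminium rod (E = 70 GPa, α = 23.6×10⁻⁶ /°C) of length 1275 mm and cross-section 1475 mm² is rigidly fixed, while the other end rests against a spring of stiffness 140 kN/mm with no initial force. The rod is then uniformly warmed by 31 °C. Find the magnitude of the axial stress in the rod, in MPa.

σ ≈ 32.4 MPa (compressive)

If the spring were absent the rod would lengthen by αΔT L = 23.6×10⁻⁶ × 31 × 1275 = 0.9328 mm.
With a force P in the spring, the elastic change of the rod is PL/(AE) and that of the spring is P/k; compatibility requires their sum to equal δ_free.
P [ L/(AE) + 1/k ] = δ_free → P [ 1275/(1475×70×10³) + 1/(140×10³) ] = 0.9328.
P = 0.9328 / 1.949×10⁻⁵ = 47860 N.
σ = P/A = 47860/1475 = 32.44 MPa.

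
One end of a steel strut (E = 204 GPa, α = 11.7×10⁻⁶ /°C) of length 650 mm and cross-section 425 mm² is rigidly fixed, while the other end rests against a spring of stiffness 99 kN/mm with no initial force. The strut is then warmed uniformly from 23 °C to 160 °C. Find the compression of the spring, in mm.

If the spring were absent the strut would lengthen by αΔT L = 11.7×10⁻⁶ × 137 × 650 = 1.042 mm.
With a force P in the spring, the elastic change of the strut is PL/(AE) and that of the spring is P/k; compatibility requires their sum to equal δ_free.
P [ L/(AE) + 1/k ] = δ_free → P [ 650/(425×204×10³) + 1/(99×10³) ] = 1.042.
P = 1.042 / 1.76×10⁻⁵ = 59200 N.
Spring compression = P/k = 59200/(99×10³) = 0.598 mm.

δ ≈ 0.598 mm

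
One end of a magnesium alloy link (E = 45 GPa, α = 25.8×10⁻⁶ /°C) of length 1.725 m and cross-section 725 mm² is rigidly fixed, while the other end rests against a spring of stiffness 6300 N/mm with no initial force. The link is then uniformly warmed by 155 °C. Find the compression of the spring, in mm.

δ ≈ 5.17 mm

Free thermal expansion: δ_free = αΔT L = 25.8×10⁻⁶ × 155 × 1725 = 6.898 mm.
With a force P in the spring, the elastic change of the link is PL/(AE) and that of the spring is P/k; compatibility requires their sum to equal δ_free.
P [ L/(AE) + 1/k ] = δ_free → P [ 1725/(725×45×10³) + 1/(6300) ] = 6.898.
P = 6.898 / 0.0002116 = 32600 N.
Spring compression = P/k = 32600/(6300) = 5.175 mm.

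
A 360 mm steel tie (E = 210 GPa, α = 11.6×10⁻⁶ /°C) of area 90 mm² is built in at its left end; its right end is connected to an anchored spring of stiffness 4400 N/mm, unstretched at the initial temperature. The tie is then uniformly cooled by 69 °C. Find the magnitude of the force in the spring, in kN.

P ≈ 1.17 kN

Free thermal contraction: δ_free = αΔT L = 11.6×10⁻⁶ × 69 × 360 = 0.2881 mm.
With a force P in the spring, the elastic change of the tie is PL/(AE) and that of the spring is P/k; compatibility requires their sum to equal δ_free.
So P = δ_free / [L/(AE) + 1/k] = 0.2881 / [ 360/(90×210×10³) + 1/(4400) ].
P = 0.2881 / 0.0002463 = 1170 N.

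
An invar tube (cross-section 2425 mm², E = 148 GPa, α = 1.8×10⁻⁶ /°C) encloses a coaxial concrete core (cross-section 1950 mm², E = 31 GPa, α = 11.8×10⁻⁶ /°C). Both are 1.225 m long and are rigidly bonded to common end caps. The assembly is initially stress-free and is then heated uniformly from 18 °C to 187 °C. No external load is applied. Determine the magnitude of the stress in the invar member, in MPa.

Both members must finish at the same length. With the larger α, the concrete tends to over-expand; the plates restrain it, putting the concrete in compression and the invar in tension. With no external load the two internal forces are equal and opposite, magnitude P.
Compatibility of the two members (thermal + elastic change equal): (α₁ − α₂)ΔT = P·[1/(A₁E₁) + 1/(A₂E₂)].
|α₁ − α₂|·ΔT = 10×10⁻⁶ × 169 = 0.00169.
1/(A₁E₁) + 1/(A₂E₂) = 1/(2425×148×10³) + 1/(1950×31×10³) = 1.933×10⁻⁸ N⁻¹.
P = 0.00169 / 1.933×10⁻⁸ = 87430 N = 87.43 kN.
σ_{invar} = P/A₁ = 87430/2425 = 36.06 MPa, tensile.

σ ≈ 36.1 MPa (tensile)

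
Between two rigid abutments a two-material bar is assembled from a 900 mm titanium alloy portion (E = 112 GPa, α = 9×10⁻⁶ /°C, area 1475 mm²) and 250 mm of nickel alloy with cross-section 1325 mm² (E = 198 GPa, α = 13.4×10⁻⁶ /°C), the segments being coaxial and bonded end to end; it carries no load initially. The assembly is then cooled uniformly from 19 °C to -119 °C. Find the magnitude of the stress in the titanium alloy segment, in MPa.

σ ≈ 167 MPa (tensile)

If the supports were absent, the total length change would be Σ αᵢΔT Lᵢ = 9×10⁻⁶×138×900 + 13.4×10⁻⁶×138×250 = 1.58 mm.
Since the ends are fixed, an axial force P builds up, equal in every segment, with P · Σ Lᵢ/(AᵢEᵢ) = δ_free.
Σ Lᵢ/(AᵢEᵢ) = 900/(1475×112×10³) + 250/(1325×198×10³) = 6.401×10⁻⁶ mm/N.
P = 1.58 / 6.401×10⁻⁶ = 246900 N = 246.9 kN, tensile.
σ_{titanium alloy} = P / A = 246900 / 1475 = 167.4 MPa.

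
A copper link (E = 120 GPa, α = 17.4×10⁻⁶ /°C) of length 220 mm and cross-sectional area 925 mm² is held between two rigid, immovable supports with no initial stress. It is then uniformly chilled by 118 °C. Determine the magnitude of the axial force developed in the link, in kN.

With zero net strain, σ = E·αΔT = 120 GPa × 17.4×10⁻⁶ × 118 = 246.4 MPa.
P = AEαΔT = 925 × 120×10³ × 17.4×10⁻⁶ × 118 = 227.9 kN (tensile).

P ≈ 228 kN (tensile)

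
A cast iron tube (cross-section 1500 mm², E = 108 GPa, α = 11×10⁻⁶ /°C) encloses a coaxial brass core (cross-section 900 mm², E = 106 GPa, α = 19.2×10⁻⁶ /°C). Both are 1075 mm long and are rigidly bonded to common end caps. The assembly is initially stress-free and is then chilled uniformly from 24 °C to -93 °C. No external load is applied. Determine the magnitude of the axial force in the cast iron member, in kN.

P ≈ 57.6 kN (compressive in the cast iron)

Both members must finish at the same length. With the larger α, the brass tends to over-contract; the plates restrain it, putting the brass in tension and the cast iron in compression. With no external load the two internal forces are equal and opposite, magnitude P.
Setting the final lengths equal and cancelling L: (α₁ − α₂)ΔT = P/(A₁E₁) + P/(A₂E₂).
|α₁ − α₂|·ΔT = 8.2×10⁻⁶ × 117 = 0.0009594.
1/(A₁E₁) + 1/(A₂E₂) = 1/(1500×108×10³) + 1/(900×106×10³) = 1.666×10⁻⁸ N⁻¹.
P = 0.0009594 / 1.666×10⁻⁸ = 57600 N = 57.6 kN.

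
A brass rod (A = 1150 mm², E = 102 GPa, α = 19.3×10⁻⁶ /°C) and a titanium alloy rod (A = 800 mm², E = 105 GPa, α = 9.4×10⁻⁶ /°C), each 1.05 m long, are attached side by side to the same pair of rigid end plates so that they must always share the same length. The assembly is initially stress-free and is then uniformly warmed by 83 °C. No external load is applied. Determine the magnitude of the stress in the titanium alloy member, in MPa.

The brass has the larger α, so on heating it would change length more than the titanium alloy if both were free. The rigid plates force a common final length, so the brass is put into compression and the titanium alloy into tension, with equal and opposite forces P (no external load).
Equating the net (thermal + elastic) strains gives |α₁ − α₂|·ΔT = P·[1/(A₁E₁) + 1/(A₂E₂)].
|α₁ − α₂|·ΔT = 9.9×10⁻⁶ × 83 = 0.0008217.
1/(A₁E₁) + 1/(A₂E₂) = 1/(1150×102×10³) + 1/(800×105×10³) = 2.043×10⁻⁸ N⁻¹.
So P = 0.0008217 / 2.043×10⁻⁸ = 40.22 kN.
σ_{titanium alloy} = P/A₂ = 40220/800 = 50.28 MPa, tensile.

σ ≈ 50.3 MPa (tensile)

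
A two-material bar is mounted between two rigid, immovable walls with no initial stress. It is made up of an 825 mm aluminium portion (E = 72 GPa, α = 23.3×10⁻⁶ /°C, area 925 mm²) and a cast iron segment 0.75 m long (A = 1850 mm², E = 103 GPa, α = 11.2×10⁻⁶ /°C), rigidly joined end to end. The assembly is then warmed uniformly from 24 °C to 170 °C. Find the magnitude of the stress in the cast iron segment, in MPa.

Free thermal expansion of the whole bar: Σ αᵢΔT Lᵢ = 23.3×10⁻⁶×146×825 + 11.2×10⁻⁶×146×750 = 4.033 mm.
The rigid supports impose zero overall length change; the single axial force P common to all segments must satisfy P Σ Lᵢ/(AᵢEᵢ) = δ_free.
Σ Lᵢ/(AᵢEᵢ) = 825/(925×72×10³) + 750/(1850×103×10³) = 1.632×10⁻⁵ mm/N.
P = 4.033 / 1.632×10⁻⁵ = 247100 N = 247.1 kN, compressive.
σ_{cast iron} = P / A = 247100 / 1850 = 133.5 MPa.

σ ≈ 134 MPa (compressive)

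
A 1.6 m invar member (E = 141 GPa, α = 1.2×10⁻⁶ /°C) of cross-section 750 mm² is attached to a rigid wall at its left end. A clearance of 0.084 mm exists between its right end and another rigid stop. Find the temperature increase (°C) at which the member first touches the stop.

The gap closes when αΔT L = 0.084 mm, since the member is still unstressed at that instant.
So ΔT = g/(αL) = 0.084/(1.2×10⁻⁶ × 1600) = 43.75 °C.

ΔT ≈ 43.8 °C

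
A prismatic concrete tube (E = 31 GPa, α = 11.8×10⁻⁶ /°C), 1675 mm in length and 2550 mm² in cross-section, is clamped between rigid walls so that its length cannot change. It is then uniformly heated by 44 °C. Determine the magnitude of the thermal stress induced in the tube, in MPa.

The supports are rigid, so the total axial strain is zero. The restrained thermal strain is ε = αΔT = 11.8×10⁻⁶ × 44 = 519.2×10⁻⁶.
The stress required to suppress this strain is σ = Eε = 31×10³ × 519.2×10⁻⁶ = 16.1 MPa, compressive since the tube is trying to expand.

σ ≈ 16.1 MPa (compressive)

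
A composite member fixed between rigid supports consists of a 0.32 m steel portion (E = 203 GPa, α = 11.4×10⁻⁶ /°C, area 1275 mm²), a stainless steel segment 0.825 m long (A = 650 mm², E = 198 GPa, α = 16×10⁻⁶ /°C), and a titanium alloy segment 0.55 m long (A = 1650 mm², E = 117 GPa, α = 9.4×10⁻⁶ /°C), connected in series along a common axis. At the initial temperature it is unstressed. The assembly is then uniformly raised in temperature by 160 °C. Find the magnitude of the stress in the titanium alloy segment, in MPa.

σ ≈ 203 MPa (compressive)

With the walls removed the bar would change length by δ_free = Σ αᵢΔT Lᵢ = 11.4×10⁻⁶×160×320 + 16×10⁻⁶×160×825 + 9.4×10⁻⁶×160×550 = 3.523 mm.
Since the ends are fixed, an axial force P builds up, equal in every segment, with P · Σ Lᵢ/(AᵢEᵢ) = δ_free.
Σ Lᵢ/(AᵢEᵢ) = 320/(1275×203×10³) + 825/(650×198×10³) + 550/(1650×117×10³) = 1.05×10⁻⁵ mm/N.
Hence P = δ_free / Σ(L/AE) = 3.523/1.05×10⁻⁵ = 335.7 kN (compressive).
σ_{titanium alloy} = P / A = 335700 / 1650 = 203.4 MPa.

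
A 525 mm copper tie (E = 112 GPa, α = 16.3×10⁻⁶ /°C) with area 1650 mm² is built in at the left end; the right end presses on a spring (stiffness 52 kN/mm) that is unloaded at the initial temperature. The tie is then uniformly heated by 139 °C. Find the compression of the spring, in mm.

The unrestrained thermal change is αΔT L = 16.3×10⁻⁶ × 139 × 525 = 1.189 mm.
With a force P in the spring, the elastic change of the tie is PL/(AE) and that of the spring is P/k; compatibility requires their sum to equal δ_free.
So P = δ_free / [L/(AE) + 1/k] = 1.189 / [ 525/(1650×112×10³) + 1/(52×10³) ].
P = 1.189 / 2.207×10⁻⁵ = 53890 N.
Spring compression = P/k = 53890/(52×10³) = 1.036 mm.

δ ≈ 1.04 mm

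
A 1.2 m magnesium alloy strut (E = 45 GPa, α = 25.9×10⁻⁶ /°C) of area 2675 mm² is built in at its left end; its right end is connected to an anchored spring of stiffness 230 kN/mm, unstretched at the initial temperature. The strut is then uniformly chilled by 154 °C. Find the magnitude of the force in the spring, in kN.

P ≈ 334 kN

The unrestrained thermal change is αΔT L = 25.9×10⁻⁶ × 154 × 1200 = 4.786 mm.
Let P be the tensile force in the spring. The strut extends elastically by PL/(AE) and the spring stretches by P/k; together these equal δ_free.
P [ L/(AE) + 1/k ] = δ_free → P [ 1200/(2675×45×10³) + 1/(230×10³) ] = 4.786.
P = 4.786 / 1.432×10⁻⁵ = 334300 N.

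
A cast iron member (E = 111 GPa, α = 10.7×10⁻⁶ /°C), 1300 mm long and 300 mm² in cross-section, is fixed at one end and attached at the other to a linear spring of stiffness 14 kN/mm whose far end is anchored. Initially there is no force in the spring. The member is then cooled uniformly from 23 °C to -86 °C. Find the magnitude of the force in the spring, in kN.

If the spring were absent the member would shorten by αΔT L = 10.7×10⁻⁶ × 109 × 1300 = 1.516 mm.
With a force P in the spring, the elastic change of the member is PL/(AE) and that of the spring is P/k; compatibility requires their sum to equal δ_free.
So P = δ_free / [L/(AE) + 1/k] = 1.516 / [ 1300/(300×111×10³) + 1/(14×10³) ].
P = 1.516 / 0.0001105 = 13730 N.

P ≈ 13.7 kN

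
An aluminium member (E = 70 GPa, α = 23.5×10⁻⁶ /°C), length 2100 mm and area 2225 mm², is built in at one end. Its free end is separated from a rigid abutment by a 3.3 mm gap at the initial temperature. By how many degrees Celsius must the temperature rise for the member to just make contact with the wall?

Contact occurs when the free expansion equals the gap: αΔT L = 3.3 mm.
So ΔT = g/(αL) = 3.3/(23.5×10⁻⁶ × 2100) = 66.87 °C.

ΔT ≈ 66.9 °C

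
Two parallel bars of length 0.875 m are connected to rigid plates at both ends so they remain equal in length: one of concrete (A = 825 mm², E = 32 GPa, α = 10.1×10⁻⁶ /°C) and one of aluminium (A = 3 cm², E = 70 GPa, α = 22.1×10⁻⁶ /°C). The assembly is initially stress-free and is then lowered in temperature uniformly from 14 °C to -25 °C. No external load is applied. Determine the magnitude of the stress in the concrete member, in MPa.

The aluminium has the larger α, so on cooling it would change length more than the concrete if both were free. The rigid plates force a common final length, so the aluminium is put into tension and the concrete into compression, with equal and opposite forces P (no external load).
Equating the net (thermal + elastic) strains gives |α₁ − α₂|·ΔT = P·[1/(A₁E₁) + 1/(A₂E₂)].
|α₁ − α₂|·ΔT = 12×10⁻⁶ × 39 = 0.000468.
1/(A₁E₁) + 1/(A₂E₂) = 1/(825×32×10³) + 1/(300×70×10³) = 8.55×10⁻⁸ N⁻¹.
P = 0.000468 / 8.55×10⁻⁸ = 5474 N = 5.474 kN.
σ_{concrete} = P/A₁ = 5474/825 = 6.635 MPa, compressive.

σ ≈ 6.63 MPa (compressive)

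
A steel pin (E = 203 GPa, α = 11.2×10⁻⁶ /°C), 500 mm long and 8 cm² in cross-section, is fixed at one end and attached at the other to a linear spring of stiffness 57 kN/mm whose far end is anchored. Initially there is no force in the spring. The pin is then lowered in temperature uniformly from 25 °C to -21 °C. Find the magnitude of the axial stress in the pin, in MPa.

σ ≈ 15.6 MPa (tensile)

The unrestrained thermal change is αΔT L = 11.2×10⁻⁶ × 46 × 500 = 0.2576 mm.
Let P be the tensile force in the spring. The pin extends elastically by PL/(AE) and the spring stretches by P/k; together these equal δ_free.
So P = δ_free / [L/(AE) + 1/k] = 0.2576 / [ 500/(800×203×10³) + 1/(57×10³) ].
P = 0.2576 / 2.062×10⁻⁵ = 12490 N.
σ = P/A = 12490/800 = 15.61 MPa.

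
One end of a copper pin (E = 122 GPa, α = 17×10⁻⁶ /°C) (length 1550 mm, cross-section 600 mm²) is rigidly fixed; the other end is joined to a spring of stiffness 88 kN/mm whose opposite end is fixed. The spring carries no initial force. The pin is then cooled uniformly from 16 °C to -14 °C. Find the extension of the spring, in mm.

δ ≈ 0.276 mm

The unrestrained thermal change is αΔT L = 17×10⁻⁶ × 30 × 1550 = 0.7905 mm.
With a force P in the spring, the elastic change of the pin is PL/(AE) and that of the spring is P/k; compatibility requires their sum to equal δ_free.
P [ L/(AE) + 1/k ] = δ_free → P [ 1550/(600×122×10³) + 1/(88×10³) ] = 0.7905.
P = 0.7905 / 3.254×10⁻⁵ = 24290 N.
Spring extension = P/k = 24290/(88×10³) = 0.2761 mm.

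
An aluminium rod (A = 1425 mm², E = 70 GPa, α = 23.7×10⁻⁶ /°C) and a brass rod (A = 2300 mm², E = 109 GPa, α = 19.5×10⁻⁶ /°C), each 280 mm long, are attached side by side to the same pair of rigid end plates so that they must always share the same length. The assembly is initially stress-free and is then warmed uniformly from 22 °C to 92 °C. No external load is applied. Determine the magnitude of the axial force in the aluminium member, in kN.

Equilibrium of a rigid end plate with no external load gives equal and opposite internal forces ±P in the two members. Since α_{aluminium} > α_{brass}, heating drives the aluminium into compression and the brass into tension.
Equating the net (thermal + elastic) strains gives |α₁ − α₂|·ΔT = P·[1/(A₁E₁) + 1/(A₂E₂)].
|α₁ − α₂|·ΔT = 4.2×10⁻⁶ × 70 = 0.000294.
1/(A₁E₁) + 1/(A₂E₂) = 1/(1425×70×10³) + 1/(2300×109×10³) = 1.401×10⁻⁸ N⁻¹.
P = 0.000294 / 1.401×10⁻⁸ = 20980 N = 20.98 kN.

P ≈ 21 kN (compressive in the aluminium)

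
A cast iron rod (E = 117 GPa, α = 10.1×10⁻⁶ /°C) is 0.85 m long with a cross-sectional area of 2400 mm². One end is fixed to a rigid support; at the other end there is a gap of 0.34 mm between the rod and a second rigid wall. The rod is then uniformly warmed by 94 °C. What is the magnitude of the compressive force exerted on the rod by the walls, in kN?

Free thermal elongation = αΔT L = 10.1×10⁻⁶ × 94 × 850 = 0.807 mm.
This exceeds the 0.34 mm gap, so the wall pushes back. The portion of expansion that must be recovered elastically is δ_free − gap = 0.807 − 0.34 = 0.467 mm.
Compatibility: PL/(AE) = 0.467 mm, so σ = P/A = E × (0.467/850) = 64.28 MPa.
P = σA = 64.28 × 2400 = 154.3 kN.

P ≈ 154 kN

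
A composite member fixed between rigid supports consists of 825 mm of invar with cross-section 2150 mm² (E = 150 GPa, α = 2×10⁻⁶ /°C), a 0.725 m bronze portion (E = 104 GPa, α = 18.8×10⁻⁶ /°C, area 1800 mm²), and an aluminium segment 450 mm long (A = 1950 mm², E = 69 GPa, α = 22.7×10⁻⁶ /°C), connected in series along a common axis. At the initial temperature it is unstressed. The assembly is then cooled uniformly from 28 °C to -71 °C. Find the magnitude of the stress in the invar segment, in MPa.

Free thermal contraction of the whole bar: Σ αᵢΔT Lᵢ = 2×10⁻⁶×99×825 + 18.8×10⁻⁶×99×725 + 22.7×10⁻⁶×99×450 = 2.524 mm.
The walls prevent any net length change, so an axial force P (same in every segment) develops. Compatibility: P · Σ Lᵢ/(AᵢEᵢ) = δ_free.
Σ Lᵢ/(AᵢEᵢ) = 825/(2150×150×10³) + 725/(1800×104×10³) + 450/(1950×69×10³) = 9.775×10⁻⁶ mm/N.
So P = 2.524 / 9.775×10⁻⁶ = 258.2 kN, tensile.
σ_{invar} = P / A = 258200 / 2150 = 120.1 MPa.

σ ≈ 120 MPa (tensile)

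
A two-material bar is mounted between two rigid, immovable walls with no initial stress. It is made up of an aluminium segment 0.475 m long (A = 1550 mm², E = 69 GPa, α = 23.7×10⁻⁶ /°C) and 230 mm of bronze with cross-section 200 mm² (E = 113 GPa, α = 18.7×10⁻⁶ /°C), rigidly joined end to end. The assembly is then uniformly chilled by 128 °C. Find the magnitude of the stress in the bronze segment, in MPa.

With the walls removed the bar would change length by δ_free = Σ αᵢΔT Lᵢ = 23.7×10⁻⁶×128×475 + 18.7×10⁻⁶×128×230 = 1.991 mm.
Since the ends are fixed, an axial force P builds up, equal in every segment, with P · Σ Lᵢ/(AᵢEᵢ) = δ_free.
The series flexibility is Σ Lᵢ/(AᵢEᵢ) = 475/(1550×69×10³) + 230/(200×113×10³) = 1.462×10⁻⁵ mm/N.
So P = 1.991 / 1.462×10⁻⁵ = 136.2 kN, tensile.
σ_{bronze} = P / A = 136200 / 200 = 681.2 MPa.

σ ≈ 681 MPa (tensile)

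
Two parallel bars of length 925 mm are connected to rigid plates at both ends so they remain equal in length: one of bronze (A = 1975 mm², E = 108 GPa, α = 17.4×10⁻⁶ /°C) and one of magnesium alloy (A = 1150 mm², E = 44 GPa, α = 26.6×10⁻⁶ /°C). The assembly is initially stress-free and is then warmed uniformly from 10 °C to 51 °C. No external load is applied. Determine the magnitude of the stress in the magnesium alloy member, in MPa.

The magnesium alloy has the larger α, so on heating it would change length more than the bronze if both were free. The rigid plates force a common final length, so the magnesium alloy is put into compression and the bronze into tension, with equal and opposite forces P (no external load).
Equating the net (thermal + elastic) strains gives |α₁ − α₂|·ΔT = P·[1/(A₁E₁) + 1/(A₂E₂)].
|α₁ − α₂|·ΔT = 9.2×10⁻⁶ × 41 = 0.0003772.
1/(A₁E₁) + 1/(A₂E₂) = 1/(1975×108×10³) + 1/(1150×44×10³) = 2.445×10⁻⁸ N⁻¹.
So P = 0.0003772 / 2.445×10⁻⁸ = 15.43 kN.
σ_{magnesium alloy} = P/A₂ = 15430/1150 = 13.41 MPa, compressive.

σ ≈ 13.4 MPa (compressive)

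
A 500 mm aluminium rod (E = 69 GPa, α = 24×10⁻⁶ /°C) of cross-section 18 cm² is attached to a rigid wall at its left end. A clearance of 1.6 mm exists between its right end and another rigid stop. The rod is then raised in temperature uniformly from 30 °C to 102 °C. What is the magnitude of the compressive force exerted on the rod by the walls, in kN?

P ≈ 0 kN

Free thermal elongation = αΔT L = 24×10⁻⁶ × 72 × 500 = 0.864 mm.
Since δ_free = 0.864 mm is less than the 1.6 mm gap, the rod never touches the wall. No axial force develops.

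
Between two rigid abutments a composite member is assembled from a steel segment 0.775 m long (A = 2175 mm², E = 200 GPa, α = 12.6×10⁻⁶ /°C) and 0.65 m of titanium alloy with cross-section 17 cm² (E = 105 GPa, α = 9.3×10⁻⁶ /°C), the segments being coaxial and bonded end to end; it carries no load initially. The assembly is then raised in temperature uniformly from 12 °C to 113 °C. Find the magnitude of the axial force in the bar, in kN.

With the walls removed the bar would change length by δ_free = Σ αᵢΔT Lᵢ = 12.6×10⁻⁶×101×775 + 9.3×10⁻⁶×101×650 = 1.597 mm.
The rigid supports impose zero overall length change; the single axial force P common to all segments must satisfy P Σ Lᵢ/(AᵢEᵢ) = δ_free.
The series flexibility is Σ Lᵢ/(AᵢEᵢ) = 775/(2175×200×10³) + 650/(1700×105×10³) = 5.423×10⁻⁶ mm/N.
P = 1.597 / 5.423×10⁻⁶ = 294400 N = 294.4 kN, compressive.

P ≈ 294 kN (compressive)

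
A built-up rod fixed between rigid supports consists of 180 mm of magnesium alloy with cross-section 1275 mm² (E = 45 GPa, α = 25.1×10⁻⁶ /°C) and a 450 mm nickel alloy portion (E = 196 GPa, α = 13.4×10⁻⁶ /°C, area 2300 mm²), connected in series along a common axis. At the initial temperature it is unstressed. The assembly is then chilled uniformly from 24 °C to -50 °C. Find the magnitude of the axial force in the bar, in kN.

P ≈ 189 kN (tensile)

If the supports were absent, the total length change would be Σ αᵢΔT Lᵢ = 25.1×10⁻⁶×74×180 + 13.4×10⁻⁶×74×450 = 0.7806 mm.
The walls prevent any net length change, so an axial force P (same in every segment) develops. Compatibility: P · Σ Lᵢ/(AᵢEᵢ) = δ_free.
Σ Lᵢ/(AᵢEᵢ) = 180/(1275×45×10³) + 450/(2300×196×10³) = 4.135×10⁻⁶ mm/N.
Hence P = δ_free / Σ(L/AE) = 0.7806/4.135×10⁻⁶ = 188.7 kN (tensile).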